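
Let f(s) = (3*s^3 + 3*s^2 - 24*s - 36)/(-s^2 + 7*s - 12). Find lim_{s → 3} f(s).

75

At s = 3 both the top and bottom vanish — a removable singularity. Factoring out (s - 3) from each leaves (3*s^2 + 12*s + 12)/(4 - s), which at s = 3 equals 75.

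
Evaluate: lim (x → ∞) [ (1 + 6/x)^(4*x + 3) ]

Write it as [(1 + 6/x)^x]^(4) · (1 + 6/x)^(3). The bracketed term tends to e^(6) and the second factor to 1, so the limit is e^(24).

e^(24)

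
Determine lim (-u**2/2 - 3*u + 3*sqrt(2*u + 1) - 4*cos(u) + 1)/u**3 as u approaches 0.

3/2

Substitution gives 0/0 (the numerator vanishes to order 3).
Expand each term to order u^3: the coefficient of u^3 in -4·cos(u) is 0 and in 3·√(1 + 2u) is 3/2.
Lower-order terms cancel with the polynomial part, so the numerator is (3/2)·u^3 + o(u^3), and the limit is (3/2)/(1) = 3/2.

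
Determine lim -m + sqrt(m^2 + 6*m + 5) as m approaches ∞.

An ∞ − ∞ form. Rationalising with the conjugate, the difference becomes (6m + 5) / (√(m^2 + 6*m + 5) + m).
For large m the denominator behaves like 2·m, so the quotient tends to 6/2 = 3.

3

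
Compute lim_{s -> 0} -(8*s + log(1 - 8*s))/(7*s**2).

32/7

Direct substitution gives 0/0.
Apply L'Hôpital: lim (8 - 8/(1 - 8*s))/(-14*s), still 0/0.
After 2 applications of L'Hôpital's rule the quotient is (-64/(1 - 8*s)^2)/(-14); substituting s = 0 gives 32/7.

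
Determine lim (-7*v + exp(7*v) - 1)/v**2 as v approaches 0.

49/2

Direct substitution gives 0/0.
Apply L'Hôpital: lim (7*e^(7*v) - 7)/(2*v), still 0/0.
After 2 applications of L'Hôpital's rule the quotient is (49*e^(7*v))/(2); substituting v = 0 gives 49/2.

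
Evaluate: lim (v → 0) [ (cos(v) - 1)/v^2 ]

-1/2

Direct substitution gives 0/0.
Apply L'Hôpital: lim (-sin(v))/(2*v), still 0/0.
After 2 applications of L'Hôpital's rule the quotient is (-cos(v))/(2); substituting v = 0 gives -1/2.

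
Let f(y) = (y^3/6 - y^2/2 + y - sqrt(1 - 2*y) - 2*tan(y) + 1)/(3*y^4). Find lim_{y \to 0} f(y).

5/24

Substitution gives 0/0 (the numerator vanishes to order 4).
Expand each term to order y^4: the coefficient of y^4 in −√(1 - 2y) is 5/8 and in -2·tan(y) is 0.
Lower-order terms cancel with the polynomial part, so the numerator is (5/8)·y^4 + o(y^4), and the limit is (5/8)/(3) = 5/24.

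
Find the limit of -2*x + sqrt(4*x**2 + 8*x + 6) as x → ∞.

An ∞ − ∞ form. Rationalising with the conjugate, the difference becomes (8x + 6) / (√(4*x^2 + 8*x + 6) + 2x).
For large x the denominator behaves like 2·2x, so the quotient tends to 8/4 = 2.

2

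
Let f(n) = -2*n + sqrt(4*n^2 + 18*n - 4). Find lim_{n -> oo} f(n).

This has the form ∞ − ∞. Multiply and divide by the conjugate √(4*n^2 + 18*n - 4) + 2n.
That gives (18n - 4) / (√(4*n^2 + 18*n - 4) + 2n).
Divide numerator and denominator by n: the limit is 18/(2·2) = 9/2.

9/2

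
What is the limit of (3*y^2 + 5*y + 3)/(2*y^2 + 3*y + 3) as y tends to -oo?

3/2

Numerator and denominator both have degree 2.
Dividing every term by y^2, all lower-order terms vanish and the limit is the ratio of leading coefficients, 3/(2) = 3/2.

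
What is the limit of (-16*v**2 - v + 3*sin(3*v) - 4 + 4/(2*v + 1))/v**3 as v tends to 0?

-91/2

Substitution gives 0/0 (the numerator vanishes to order 3).
Expand each term to order v^3: the coefficient of v^3 in 4·1/(1 + 2v) is -32 and in 3·sin(3v) is -27/2.
Lower-order terms cancel with the polynomial part, so the numerator is (-91/2)·v^3 + o(v^3), and the limit is (-91/2)/(1) = -91/2.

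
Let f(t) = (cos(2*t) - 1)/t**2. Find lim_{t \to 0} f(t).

-2

Direct substitution gives 0/0.
Apply L'Hôpital: lim (-2*sin(2*t))/(2*t), still 0/0.
After 2 applications of L'Hôpital's rule the quotient is (-4*cos(2*t))/(2); substituting t = 0 gives -2.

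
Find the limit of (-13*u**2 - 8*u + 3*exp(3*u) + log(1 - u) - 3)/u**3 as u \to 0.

79/6

Substitution gives 0/0; apply L'Hôpital's rule 3 times.
After differentiating numerator and denominator 3 times the quotient is (81*e^(3*u) + 2/(u - 1)^3)/(6); at u = 0 this is 79/6.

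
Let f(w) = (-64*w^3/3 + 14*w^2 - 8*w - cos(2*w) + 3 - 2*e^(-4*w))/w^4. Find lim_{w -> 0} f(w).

-22

Substitution gives 0/0; apply L'Hôpital's rule 4 times.
After differentiating numerator and denominator 4 times the quotient is (-16*cos(2*w) - 512*e^(-4*w))/(24); at w = 0 this is -22.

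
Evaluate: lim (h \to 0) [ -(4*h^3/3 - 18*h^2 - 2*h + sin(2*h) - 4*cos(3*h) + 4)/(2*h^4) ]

Substitution gives 0/0 (the numerator vanishes to order 4).
Expand each term to order h^4: the coefficient of h^4 in sin(2h) is 0 and in -4·cos(3h) is -27/2.
Lower-order terms cancel with the polynomial part, so the numerator is (-27/2)·h^4 + o(h^4), and the limit is (-27/2)/(-2) = 27/4.

27/4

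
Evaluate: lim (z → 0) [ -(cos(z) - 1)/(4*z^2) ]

1/8

Direct substitution gives 0/0.
Apply L'Hôpital: lim (-sin(z))/(-8*z), still 0/0.
After 2 applications of L'Hôpital's rule the quotient is (-cos(z))/(-8); substituting z = 0 gives 1/8.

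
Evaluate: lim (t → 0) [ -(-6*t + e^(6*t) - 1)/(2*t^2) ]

Direct substitution gives 0/0.
Apply L'Hôpital: lim (6*e^(6*t) - 6)/(-4*t), still 0/0.
After 2 applications of L'Hôpital's rule the quotient is (36*e^(6*t))/(-4); substituting t = 0 gives -9.

-9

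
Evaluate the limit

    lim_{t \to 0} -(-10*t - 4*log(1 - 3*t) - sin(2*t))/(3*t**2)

-6

Substitution gives 0/0; apply L'Hôpital's rule 2 times.
After differentiating numerator and denominator 2 times the quotient is (4*sin(2*t) + 36/(3*t - 1)^2)/(-6); at t = 0 this is -6.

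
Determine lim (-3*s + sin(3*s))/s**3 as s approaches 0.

-9/2

Direct substitution gives 0/0.
Apply L'Hôpital: lim (3*cos(3*s) - 3)/(3*s^2), still 0/0.
Apply L'Hôpital: lim (-9*sin(3*s))/(6*s), still 0/0.
After 3 applications of L'Hôpital's rule the quotient is (-27*cos(3*s))/(6); substituting s = 0 gives -9/2.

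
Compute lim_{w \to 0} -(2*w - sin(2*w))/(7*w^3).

-4/21

Direct substitution gives 0/0.
Apply L'Hôpital: lim (2 - 2*cos(2*w))/(-21*w^2), still 0/0.
Apply L'Hôpital: lim (4*sin(2*w))/(-42*w), still 0/0.
After 3 applications of L'Hôpital's rule the quotient is (8*cos(2*w))/(-42); substituting w = 0 gives -4/21.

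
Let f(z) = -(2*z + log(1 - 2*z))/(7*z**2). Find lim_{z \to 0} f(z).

2/7

Direct substitution gives 0/0.
Apply L'Hôpital: lim (2 - 2/(1 - 2*z))/(-14*z), still 0/0.
After 2 applications of L'Hôpital's rule the quotient is (-4/(1 - 2*z)^2)/(-14); substituting z = 0 gives 2/7.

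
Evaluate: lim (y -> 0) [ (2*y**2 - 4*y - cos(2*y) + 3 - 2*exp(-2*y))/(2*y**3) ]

4/3

Substitution gives 0/0 (the numerator vanishes to order 3).
Expand each term to order y^3: the coefficient of y^3 in −cos(2y) is 0 and in -2·e^(-2y) is 8/3.
Lower-order terms cancel with the polynomial part, so the numerator is (8/3)·y^3 + o(y^3), and the limit is (8/3)/(2) = 4/3.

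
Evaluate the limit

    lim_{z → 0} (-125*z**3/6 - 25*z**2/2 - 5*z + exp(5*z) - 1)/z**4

Direct substitution gives 0/0.
Apply L'Hôpital: lim (-125*z^2/2 - 25*z + 5*e^(5*z) - 5)/(4*z^3), still 0/0.
Apply L'Hôpital: lim (-125*z + 25*e^(5*z) - 25)/(12*z^2), still 0/0.
Apply L'Hôpital: lim (125*e^(5*z) - 125)/(24*z), still 0/0.
After 4 applications of L'Hôpital's rule the quotient is (625*e^(5*z))/(24); substituting z = 0 gives 625/24.

625/24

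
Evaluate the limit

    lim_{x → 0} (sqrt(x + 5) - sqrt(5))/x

√(5)/10

A 0/0 form; rationalise with √(5 + x) + √5. This collapses the numerator to x, leaving 1/(√(5 + x) + √5) → 1/(2√5) = √(5)/10.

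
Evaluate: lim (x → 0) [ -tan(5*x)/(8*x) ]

Substitution gives 0/0.
Since tan(u)/u → 1 as u → 0, tan(5x)/(5x) → 1 and the limit is 5/(-8) = -5/8.

-5/8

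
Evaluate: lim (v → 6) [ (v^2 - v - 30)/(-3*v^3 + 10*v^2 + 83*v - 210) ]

Direct substitution gives 0/0, so factor. Both numerator and denominator have (v - 6) as a factor.
After cancelling, the expression reduces to (v + 5)/(-3*v^2 - 8*v + 35).
Substituting v = 6 gives -1/11.

-1/11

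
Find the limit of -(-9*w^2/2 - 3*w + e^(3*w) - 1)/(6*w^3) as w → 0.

Direct substitution gives 0/0.
Apply L'Hôpital: lim (-9*w + 3*e^(3*w) - 3)/(-18*w^2), still 0/0.
Apply L'Hôpital: lim (9*e^(3*w) - 9)/(-36*w), still 0/0.
After 3 applications of L'Hôpital's rule the quotient is (27*e^(3*w))/(-36); substituting w = 0 gives -3/4.

-3/4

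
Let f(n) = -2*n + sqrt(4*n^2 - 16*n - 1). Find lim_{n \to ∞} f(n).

-4

An ∞ − ∞ form. Rationalising with the conjugate, the difference becomes (-16n - 1) / (√(4*n^2 - 16*n - 1) + 2n).
For large n the denominator behaves like 2·2n, so the quotient tends to -16/4 = -4.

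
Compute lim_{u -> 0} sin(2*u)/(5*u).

2/5

Substitution gives 0/0.
Write it as (2/5)·sin(2u)/(2u); since sin(θ)/θ → 1, the limit is 2/5.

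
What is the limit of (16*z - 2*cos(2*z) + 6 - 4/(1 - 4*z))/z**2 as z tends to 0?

Substitution gives 0/0; apply L'Hôpital's rule 2 times.
After differentiating numerator and denominator 2 times the quotient is (8*cos(2*z) + 128/(4*z - 1)^3)/(2); at z = 0 this is -60.

-60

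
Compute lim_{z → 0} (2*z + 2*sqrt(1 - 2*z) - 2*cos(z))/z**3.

Substitution gives 0/0; apply L'Hôpital's rule 3 times.
After differentiating numerator and denominator 3 times the quotient is (-2*sin(z) - 6/(1 - 2*z)^(5/2))/(6); at z = 0 this is -1.

-1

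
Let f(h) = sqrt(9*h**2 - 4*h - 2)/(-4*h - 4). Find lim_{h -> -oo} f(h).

3/4

For large |h|, √(9*h^2 - 4*h - 2) ≈ √9·|h| and the denominator ≈ -4h.
Since h → −∞, |h| = −h, giving −√9/(-4) = 3/4.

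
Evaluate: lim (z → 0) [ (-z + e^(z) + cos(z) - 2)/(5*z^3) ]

1/30

Substitution gives 0/0; apply L'Hôpital's rule 3 times.
After differentiating numerator and denominator 3 times the quotient is (e^(z) + sin(z))/(30); at z = 0 this is 1/30.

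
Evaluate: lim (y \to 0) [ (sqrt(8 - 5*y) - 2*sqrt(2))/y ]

Substitution gives 0/0. Multiply numerator and denominator by the conjugate √(8 - 5y) + √8.
The numerator becomes (8 - 5y) − 8 = -5y, so the expression simplifies to -5/(√(8 - 5y) + √8).
Letting y → 0 gives -5/(2√8) = -5*√(2)/8.

-5*√(2)/8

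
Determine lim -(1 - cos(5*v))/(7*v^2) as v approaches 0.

Substitution gives 0/0.
Use (1 − cos u)/u² → 1/2 with u = 5v: the limit is 5²/(2·(-7)) = -25/14.

-25/14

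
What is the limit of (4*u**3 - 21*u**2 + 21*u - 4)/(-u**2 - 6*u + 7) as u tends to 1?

9/8

Direct substitution gives 0/0, so factor. Both numerator and denominator have (u - 1) as a factor.
After cancelling, the expression reduces to (4*u^2 - 17*u + 4)/(-u - 7).
Substituting u = 1 gives 9/8.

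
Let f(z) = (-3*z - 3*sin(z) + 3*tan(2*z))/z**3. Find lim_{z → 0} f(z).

17/2

Substitution gives 0/0; apply L'Hôpital's rule 3 times.
After differentiating numerator and denominator 3 times the quotient is (3*cos(z) + 144*tan(2*z)^4 + 192*tan(2*z)^2 + 48)/(6); at z = 0 this is 17/2.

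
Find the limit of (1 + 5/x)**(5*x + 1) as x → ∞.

Let L be the limit and take ln: ln L = lim (5x + 1)·ln(1 + 5/x) = lim (5x + 1)·(5/x + O(1/x²)) = 25.
Hence L = e^(25).

e^(25)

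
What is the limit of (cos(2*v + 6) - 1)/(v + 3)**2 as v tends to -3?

-2

Direct substitution gives 0/0.
Apply L'Hôpital: lim (-2*sin(2*v + 6))/(2*v + 6), still 0/0.
After 2 applications of L'Hôpital's rule the quotient is (-4*cos(2*v + 6))/(2); substituting v = -3 gives -2.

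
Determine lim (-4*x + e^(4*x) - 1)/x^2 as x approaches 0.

Direct substitution gives 0/0.
Apply L'Hôpital: lim (4*e^(4*x) - 4)/(2*x), still 0/0.
After 2 applications of L'Hôpital's rule the quotient is (16*e^(4*x))/(2); substituting x = 0 gives 8.

8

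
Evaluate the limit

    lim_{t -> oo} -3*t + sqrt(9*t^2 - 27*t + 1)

An ∞ − ∞ form. Rationalising with the conjugate, the difference becomes (-27t + 1) / (√(9*t^2 - 27*t + 1) + 3t).
For large t the denominator behaves like 2·3t, so the quotient tends to -27/6 = -9/2.

-9/2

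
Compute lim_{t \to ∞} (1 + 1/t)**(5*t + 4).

Let L be the limit and take ln: ln L = lim (5t + 4)·ln(1 + 1/t) = lim (5t + 4)·(1/t + O(1/t²)) = 5.
Hence L = e^(5).

e^(5)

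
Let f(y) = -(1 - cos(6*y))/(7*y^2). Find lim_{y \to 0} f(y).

Substitution gives 0/0.
Use (1 − cos u)/u² → 1/2 with u = 6y: the limit is 6²/(2·(-7)) = -18/7.

-18/7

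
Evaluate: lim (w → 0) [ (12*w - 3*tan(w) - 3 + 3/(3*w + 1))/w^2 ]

27

Substitution gives 0/0 (the numerator vanishes to order 2).
Expand each term to order w^2: the coefficient of w^2 in 3·1/(1 + 3w) is 27 and in -3·tan(w) is 0.
Lower-order terms cancel with the polynomial part, so the numerator is (27)·w^2 + o(w^2), and the limit is (27)/(1) = 27.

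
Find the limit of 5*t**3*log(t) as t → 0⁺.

0

This is a 0·(−∞) form. Rewrite as 5·ln(t) / t^(−3) and apply L'Hôpital:
the derivative quotient is 5·(1/t) / (−3·t^(−4)) = (-5/3)·t^3 → 0.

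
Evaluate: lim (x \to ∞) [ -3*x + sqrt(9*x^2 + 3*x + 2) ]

An ∞ − ∞ form. Rationalising with the conjugate, the difference becomes (3x + 2) / (√(9*x^2 + 3*x + 2) + 3x).
For large x the denominator behaves like 2·3x, so the quotient tends to 3/6 = 1/2.

1/2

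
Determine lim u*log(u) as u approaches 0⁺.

This is a 0·(−∞) form. Rewrite as 1·ln(u) / u^(−1) and apply L'Hôpital:
the derivative quotient is 1·(1/u) / (−1·u^(−2)) = (-1/1)·u^1 → 0.

0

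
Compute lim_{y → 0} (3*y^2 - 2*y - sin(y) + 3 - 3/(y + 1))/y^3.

19/6

Substitution gives 0/0; apply L'Hôpital's rule 3 times.
After differentiating numerator and denominator 3 times the quotient is (cos(y) + 18/(y + 1)^4)/(6); at y = 0 this is 19/6.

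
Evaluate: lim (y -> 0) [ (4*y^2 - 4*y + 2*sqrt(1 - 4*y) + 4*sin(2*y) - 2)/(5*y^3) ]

Substitution gives 0/0; apply L'Hôpital's rule 3 times.
After differentiating numerator and denominator 3 times the quotient is (-32*cos(2*y) - 48/(1 - 4*y)^(5/2))/(30); at y = 0 this is -8/3.

-8/3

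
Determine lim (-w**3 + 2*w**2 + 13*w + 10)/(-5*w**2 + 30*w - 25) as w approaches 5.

At w = 5 both the top and bottom vanish — a removable singularity. Factoring out (w - 5) from each leaves (-w^2 - 3*w - 2)/(5 - 5*w), which at w = 5 equals 21/10.

21/10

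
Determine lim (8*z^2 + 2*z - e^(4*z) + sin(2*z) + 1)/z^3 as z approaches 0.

-12

Substitution gives 0/0; apply L'Hôpital's rule 3 times.
After differentiating numerator and denominator 3 times the quotient is (-64*e^(4*z) - 8*cos(2*z))/(6); at z = 0 this is -12.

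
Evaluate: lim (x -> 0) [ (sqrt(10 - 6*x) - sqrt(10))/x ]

-3*√(10)/10

A 0/0 form; rationalise with √(10 - 6x) + √10. This collapses the numerator to -6x, leaving -6/(√(10 - 6x) + √10) → -6/(2√10) = -3*√(10)/10.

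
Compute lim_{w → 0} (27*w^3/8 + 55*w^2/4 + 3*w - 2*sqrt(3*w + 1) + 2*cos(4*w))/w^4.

5311/192

Substitution gives 0/0; apply L'Hôpital's rule 4 times.
After differentiating numerator and denominator 4 times the quotient is (512*cos(4*w) + 1215/(8*(3*w + 1)^(7/2)))/(24); at w = 0 this is 5311/192.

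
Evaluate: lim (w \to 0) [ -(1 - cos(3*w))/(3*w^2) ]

-3/2

Substitution gives 0/0.
Use (1 − cos u)/u² → 1/2 with u = 3w: the limit is 3²/(2·(-3)) = -3/2.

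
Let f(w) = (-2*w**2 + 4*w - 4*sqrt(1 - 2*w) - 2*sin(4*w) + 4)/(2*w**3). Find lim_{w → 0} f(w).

35/3

Substitution gives 0/0; apply L'Hôpital's rule 3 times.
After differentiating numerator and denominator 3 times the quotient is (128*cos(4*w) + 12/(1 - 2*w)^(5/2))/(12); at w = 0 this is 35/3.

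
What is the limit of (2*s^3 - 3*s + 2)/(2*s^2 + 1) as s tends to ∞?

∞

The numerator has higher degree (3 > 2); the quotient behaves like (2/(2))·s^1 for large |s|.
As s → +∞ this diverges to ∞.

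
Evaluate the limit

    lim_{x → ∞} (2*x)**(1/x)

Base → ∞ and exponent → 0: an ∞^0 form.
Take logs: (1/x)·ln(2·x^1) = (ln 2 + 1·ln x)/x → 0.
So the limit is e^0 = 1.

1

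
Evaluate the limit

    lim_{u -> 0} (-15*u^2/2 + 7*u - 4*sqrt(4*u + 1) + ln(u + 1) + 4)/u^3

-47/3

Substitution gives 0/0; apply L'Hôpital's rule 3 times.
After differentiating numerator and denominator 3 times the quotient is (-96/(4*u + 1)^(5/2) + 2/(u + 1)^3)/(6); at u = 0 this is -47/3.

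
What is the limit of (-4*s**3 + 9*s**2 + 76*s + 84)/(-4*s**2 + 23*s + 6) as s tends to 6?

248/25

Direct substitution gives 0/0, so factor. Both numerator and denominator have (s - 6) as a factor.
After cancelling, the expression reduces to (-4*s^2 - 15*s - 14)/(-4*s - 1).
Substituting s = 6 gives 248/25.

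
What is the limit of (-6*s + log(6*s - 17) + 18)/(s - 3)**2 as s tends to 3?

Direct substitution gives 0/0.
Apply L'Hôpital: lim (-6 + 6/(6*s - 17))/(2*s - 6), still 0/0.
After 2 applications of L'Hôpital's rule the quotient is (-36/(6*s - 17)^2)/(2); substituting s = 3 gives -18.

-18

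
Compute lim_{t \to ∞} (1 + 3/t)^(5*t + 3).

e^(15)

Write it as [(1 + 3/t)^t]^(5) · (1 + 3/t)^(3). The bracketed term tends to e^(3) and the second factor to 1, so the limit is e^(15).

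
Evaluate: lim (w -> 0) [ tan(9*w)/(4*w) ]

Substitution gives 0/0.
Since tan(u)/u → 1 as u → 0, tan(9w)/(9w) → 1 and the limit is 9/4.

9/4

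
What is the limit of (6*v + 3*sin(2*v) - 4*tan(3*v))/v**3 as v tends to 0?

Substitution gives 0/0 (the numerator vanishes to order 3).
Expand each term to order v^3: the coefficient of v^3 in -4·tan(3v) is -36 and in 3·sin(2v) is -4.
Lower-order terms cancel with the polynomial part, so the numerator is (-40)·v^3 + o(v^3), and the limit is (-40)/(1) = -40.

-40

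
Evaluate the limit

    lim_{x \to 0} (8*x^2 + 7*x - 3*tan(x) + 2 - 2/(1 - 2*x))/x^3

-17

Substitution gives 0/0; apply L'Hôpital's rule 3 times.
After differentiating numerator and denominator 3 times the quotient is (12/cos(x)^2 - 18/cos(x)^4 - 96/(2*x - 1)^4)/(6); at x = 0 this is -17.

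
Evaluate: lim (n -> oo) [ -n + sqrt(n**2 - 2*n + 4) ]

This has the form ∞ − ∞. Multiply and divide by the conjugate √(n^2 - 2*n + 4) + n.
That gives (-2n + 4) / (√(n^2 - 2*n + 4) + n).
Divide numerator and denominator by n: the limit is -2/(2·1) = -1.

-1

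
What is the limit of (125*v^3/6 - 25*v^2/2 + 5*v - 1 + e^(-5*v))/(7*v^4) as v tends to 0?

Direct substitution gives 0/0.
Apply L'Hôpital: lim (125*v^2/2 - 25*v + 5 - 5*e^(-5*v))/(28*v^3), still 0/0.
Apply L'Hôpital: lim (125*v - 25 + 25*e^(-5*v))/(84*v^2), still 0/0.
Apply L'Hôpital: lim (125 - 125*e^(-5*v))/(168*v), still 0/0.
After 4 applications of L'Hôpital's rule the quotient is (625*e^(-5*v))/(168); substituting v = 0 gives 625/168.

625/168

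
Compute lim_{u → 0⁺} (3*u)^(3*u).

1

Base → 0⁺ and exponent → 0⁺: a 0^0 form.
Take logs: 3u·ln(3u). This is 0·(−∞); rewriting as ln(3u)/(1/(3u)) and applying L'Hôpital gives 0.
Hence the limit is e^0 = 1.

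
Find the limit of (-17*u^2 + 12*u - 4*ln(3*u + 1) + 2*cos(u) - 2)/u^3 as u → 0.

-36

Substitution gives 0/0; apply L'Hôpital's rule 3 times.
After differentiating numerator and denominator 3 times the quotient is (2*sin(u) - 216/(3*u + 1)^3)/(6); at u = 0 this is -36.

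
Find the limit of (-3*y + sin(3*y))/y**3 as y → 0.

Direct substitution gives 0/0.
Apply L'Hôpital: lim (3*cos(3*y) - 3)/(3*y^2), still 0/0.
Apply L'Hôpital: lim (-9*sin(3*y))/(6*y), still 0/0.
After 3 applications of L'Hôpital's rule the quotient is (-27*cos(3*y))/(6); substituting y = 0 gives -9/2.

-9/2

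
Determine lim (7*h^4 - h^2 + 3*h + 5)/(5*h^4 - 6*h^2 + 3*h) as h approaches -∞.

Numerator and denominator both have degree 4.
Dividing every term by h^4, all lower-order terms vanish and the limit is the ratio of leading coefficients, 7/(5) = 7/5.

7/5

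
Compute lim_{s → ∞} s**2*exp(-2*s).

0

Write as s^2/e^{2s}, an ∞/∞ form.
Exponential growth dominates any polynomial, so repeated L'Hôpital (or the standard result) gives 0.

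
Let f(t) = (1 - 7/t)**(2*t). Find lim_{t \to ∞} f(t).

e^(-14)

The base → 1 and the exponent → ∞: a 1^∞ form.
Take logarithms: (2t)·ln(1 - 7/t). Since ln(1+u) ~ u for small u, this behaves like (2t)·(-7/t) → -14.
So the limit is e^(-14).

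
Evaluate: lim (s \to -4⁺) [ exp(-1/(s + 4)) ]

0

As s → -4⁺, -1/(s + 4) → −∞, so e^(-1/(s + 4)) → 0.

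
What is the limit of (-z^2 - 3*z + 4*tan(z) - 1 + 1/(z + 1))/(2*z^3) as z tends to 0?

1/6

Substitution gives 0/0; apply L'Hôpital's rule 3 times.
After differentiating numerator and denominator 3 times the quotient is (24*tan(z)^2/cos(z)^2 + 8/cos(z)^2 - 6/(z + 1)^4)/(12); at z = 0 this is 1/6.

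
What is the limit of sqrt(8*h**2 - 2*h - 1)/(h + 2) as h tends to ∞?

For large |h|, √(8*h^2 - 2*h - 1) ≈ √8·|h| and the denominator ≈ h.
Since h → +∞, |h| = h, giving √8/(1) = 2*√(2).

2*√(2)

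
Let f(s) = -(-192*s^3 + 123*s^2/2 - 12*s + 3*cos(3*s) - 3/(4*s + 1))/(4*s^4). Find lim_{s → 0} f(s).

Substitution gives 0/0 (the numerator vanishes to order 4).
Expand each term to order s^4: the coefficient of s^4 in -3·1/(1 + 4s) is -768 and in 3·cos(3s) is 81/8.
Lower-order terms cancel with the polynomial part, so the numerator is (-6063/8)·s^4 + o(s^4), and the limit is (-6063/8)/(-4) = 6063/32.

6063/32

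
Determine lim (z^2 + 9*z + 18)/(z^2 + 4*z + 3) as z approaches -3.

-3/2

Since z = -3 makes numerator and denominator zero, (z + 3) divides both.
Cancelling it gives (z + 6)/(z + 1); now plug in z = -3 to get -3/2.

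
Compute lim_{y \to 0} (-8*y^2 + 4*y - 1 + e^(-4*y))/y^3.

-32/3

Direct substitution gives 0/0.
Apply L'Hôpital: lim (-16*y + 4 - 4*e^(-4*y))/(3*y^2), still 0/0.
Apply L'Hôpital: lim (-16 + 16*e^(-4*y))/(6*y), still 0/0.
After 3 applications of L'Hôpital's rule the quotient is (-64*e^(-4*y))/(6); substituting y = 0 gives -32/3.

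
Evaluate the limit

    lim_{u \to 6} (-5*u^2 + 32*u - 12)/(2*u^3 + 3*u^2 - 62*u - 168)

-14/95

Direct substitution gives 0/0, so factor. Both numerator and denominator have (u - 6) as a factor.
After cancelling, the expression reduces to (2 - 5*u)/(2*u^2 + 15*u + 28).
Substituting u = 6 gives -14/95.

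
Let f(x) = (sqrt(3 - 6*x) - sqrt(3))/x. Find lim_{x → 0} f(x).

Substitution gives 0/0. Multiply numerator and denominator by the conjugate √(3 - 6x) + √3.
The numerator becomes (3 - 6x) − 3 = -6x, so the expression simplifies to -6/(√(3 - 6x) + √3).
Letting x → 0 gives -6/(2√3) = -√(3).

-√(3)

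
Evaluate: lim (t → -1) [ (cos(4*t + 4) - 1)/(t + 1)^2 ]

Direct substitution gives 0/0.
Apply L'Hôpital: lim (-4*sin(4*t + 4))/(2*t + 2), still 0/0.
After 2 applications of L'Hôpital's rule the quotient is (-16*cos(4*t + 4))/(2); substituting t = -1 gives -8.

-8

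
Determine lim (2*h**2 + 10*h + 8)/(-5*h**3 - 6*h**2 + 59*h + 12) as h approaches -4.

6/133

Since h = -4 makes numerator and denominator zero, (h + 4) divides both.
Cancelling it gives (2*h + 2)/(-5*h^2 + 14*h + 3); now plug in h = -4 to get 6/133.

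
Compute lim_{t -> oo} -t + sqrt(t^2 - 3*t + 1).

This has the form ∞ − ∞. Multiply and divide by the conjugate √(t^2 - 3*t + 1) + t.
That gives (-3t + 1) / (√(t^2 - 3*t + 1) + t).
Divide numerator and denominator by t: the limit is -3/(2·1) = -3/2.

-3/2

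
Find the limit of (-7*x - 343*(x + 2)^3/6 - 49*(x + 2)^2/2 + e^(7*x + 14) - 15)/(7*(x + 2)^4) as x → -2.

Direct substitution gives 0/0.
Apply L'Hôpital: lim (-49*x - 343*(x + 2)^2/2 + 7*e^(7*x + 14) - 105)/(28*(x + 2)^3), still 0/0.
Apply L'Hôpital: lim (-343*x + 49*e^(7*x + 14) - 735)/(84*(x + 2)^2), still 0/0.
Apply L'Hôpital: lim (343*e^(7*x + 14) - 343)/(168*x + 336), still 0/0.
After 4 applications of L'Hôpital's rule the quotient is (2401*e^(7*x + 14))/(168); substituting x = -2 gives 343/24.

343/24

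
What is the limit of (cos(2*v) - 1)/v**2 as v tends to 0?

Direct substitution gives 0/0.
Apply L'Hôpital: lim (-2*sin(2*v))/(2*v), still 0/0.
After 2 applications of L'Hôpital's rule the quotient is (-4*cos(2*v))/(2); substituting v = 0 gives -2.

-2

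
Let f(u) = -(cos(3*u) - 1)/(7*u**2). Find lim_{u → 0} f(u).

9/14

Direct substitution gives 0/0.
Apply L'Hôpital: lim (-3*sin(3*u))/(-14*u), still 0/0.
After 2 applications of L'Hôpital's rule the quotient is (-9*cos(3*u))/(-14); substituting u = 0 gives 9/14.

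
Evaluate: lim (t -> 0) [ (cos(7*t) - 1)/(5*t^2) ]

Direct substitution gives 0/0.
Apply L'Hôpital: lim (-7*sin(7*t))/(10*t), still 0/0.
After 2 applications of L'Hôpital's rule the quotient is (-49*cos(7*t))/(10); substituting t = 0 gives -49/10.

-49/10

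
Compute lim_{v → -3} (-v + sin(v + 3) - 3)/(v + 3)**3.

Direct substitution gives 0/0.
Apply L'Hôpital: lim (cos(v + 3) - 1)/(3*(v + 3)^2), still 0/0.
Apply L'Hôpital: lim (-sin(v + 3))/(6*v + 18), still 0/0.
After 3 applications of L'Hôpital's rule the quotient is (-cos(v + 3))/(6); substituting v = -3 gives -1/6.

-1/6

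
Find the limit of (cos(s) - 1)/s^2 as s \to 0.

-1/2

Direct substitution gives 0/0.
Apply L'Hôpital: lim (-sin(s))/(2*s), still 0/0.
After 2 applications of L'Hôpital's rule the quotient is (-cos(s))/(2); substituting s = 0 gives -1/2.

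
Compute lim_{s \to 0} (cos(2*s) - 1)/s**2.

Direct substitution gives 0/0.
Apply L'Hôpital: lim (-2*sin(2*s))/(2*s), still 0/0.
After 2 applications of L'Hôpital's rule the quotient is (-4*cos(2*s))/(2); substituting s = 0 gives -2.

-2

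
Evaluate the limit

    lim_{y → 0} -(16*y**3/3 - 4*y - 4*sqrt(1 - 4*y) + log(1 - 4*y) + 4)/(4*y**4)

Substitution gives 0/0; apply L'Hôpital's rule 4 times.
After differentiating numerator and denominator 4 times the quotient is (-1536/(4*y - 1)^4 + 960*(4*y - 1)^4/(1 - 4*y)^(15/2))/(-96); at y = 0 this is 6.

6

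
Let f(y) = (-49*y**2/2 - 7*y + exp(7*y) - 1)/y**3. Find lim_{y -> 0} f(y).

343/6

Direct substitution gives 0/0.
Apply L'Hôpital: lim (-49*y + 7*e^(7*y) - 7)/(3*y^2), still 0/0.
Apply L'Hôpital: lim (49*e^(7*y) - 49)/(6*y), still 0/0.
After 3 applications of L'Hôpital's rule the quotient is (343*e^(7*y))/(6); substituting y = 0 gives 343/6.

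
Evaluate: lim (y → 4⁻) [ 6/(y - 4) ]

-∞

As y → 4⁻, (y - 4) → 0⁻, so (y - 4)^1 → 0⁻ and 6/(y - 4)^1 → -∞.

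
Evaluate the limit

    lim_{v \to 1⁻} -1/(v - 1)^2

-∞

As v → 1⁻, (v - 1) → 0⁻, so (v - 1)^2 → 0⁺ and -1/(v - 1)^2 → -∞.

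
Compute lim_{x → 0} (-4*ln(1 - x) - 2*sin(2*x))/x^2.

Substitution gives 0/0 (the numerator vanishes to order 2).
Expand each term to order x^2: the coefficient of x^2 in -2·sin(2x) is 0 and in -4·ln(1 - x) is 2.
Lower-order terms cancel with the polynomial part, so the numerator is (2)·x^2 + o(x^2), and the limit is (2)/(1) = 2.

2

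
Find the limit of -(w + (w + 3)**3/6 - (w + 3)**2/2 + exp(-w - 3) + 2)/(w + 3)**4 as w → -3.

Direct substitution gives 0/0.
Apply L'Hôpital: lim (-w + (w + 3)^2/2 - e^(-w - 3) - 2)/(-4*(w + 3)^3), still 0/0.
Apply L'Hôpital: lim (w + e^(-w - 3) + 2)/(-12*(w + 3)^2), still 0/0.
Apply L'Hôpital: lim (1 - e^(-w - 3))/(-24*w - 72), still 0/0.
After 4 applications of L'Hôpital's rule the quotient is (e^(-w - 3))/(-24); substituting w = -3 gives -1/24.

-1/24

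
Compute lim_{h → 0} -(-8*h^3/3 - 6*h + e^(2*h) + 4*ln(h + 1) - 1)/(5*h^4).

Substitution gives 0/0; apply L'Hôpital's rule 4 times.
After differentiating numerator and denominator 4 times the quotient is (16*e^(2*h) - 24/(h + 1)^4)/(-120); at h = 0 this is 1/15.

1/15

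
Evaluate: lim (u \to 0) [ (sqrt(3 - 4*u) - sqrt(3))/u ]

A 0/0 form; rationalise with √(3 - 4u) + √3. This collapses the numerator to -4u, leaving -4/(√(3 - 4u) + √3) → -4/(2√3) = -2*√(3)/3.

-2*√(3)/3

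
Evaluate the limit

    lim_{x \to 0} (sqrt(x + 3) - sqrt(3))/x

Substitution gives 0/0. Multiply numerator and denominator by the conjugate √(3 + x) + √3.
The numerator becomes (3 + x) − 3 = x, so the expression simplifies to 1/(√(3 + x) + √3).
Letting x → 0 gives 1/(2√3) = √(3)/6.

√(3)/6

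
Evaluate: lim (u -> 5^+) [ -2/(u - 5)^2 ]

-∞

As u → 5⁺, (u - 5) → 0⁺, so (u - 5)^2 → 0⁺ and -2/(u - 5)^2 → -∞.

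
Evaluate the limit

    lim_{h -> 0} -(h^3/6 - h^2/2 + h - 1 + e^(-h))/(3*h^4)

Direct substitution gives 0/0.
Apply L'Hôpital: lim (h^2/2 - h + 1 - e^(-h))/(-12*h^3), still 0/0.
Apply L'Hôpital: lim (h - 1 + e^(-h))/(-36*h^2), still 0/0.
Apply L'Hôpital: lim (1 - e^(-h))/(-72*h), still 0/0.
After 4 applications of L'Hôpital's rule the quotient is (e^(-h))/(-72); substituting h = 0 gives -1/72.

-1/72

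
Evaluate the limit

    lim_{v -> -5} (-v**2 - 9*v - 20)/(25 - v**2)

At v = -5 both the top and bottom vanish — a removable singularity. Factoring out (v + 5) from each leaves (-v - 4)/(5 - v), which at v = -5 equals 1/10.

1/10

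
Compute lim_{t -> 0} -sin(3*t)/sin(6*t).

Substitution gives 0/0.
Divide numerator and denominator by t: sin(3t)/t → 3 and sin(6t)/t → 6, so the limit is -1·3/6 = -1/2.

-1/2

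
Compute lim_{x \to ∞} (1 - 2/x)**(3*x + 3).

e^(-6)

The base → 1 and the exponent → ∞: a 1^∞ form.
Take logarithms: (3x + 3)·ln(1 - 2/x). Since ln(1+u) ~ u for small u, this behaves like (3x)·(-2/x) → -6.
So the limit is e^(-6).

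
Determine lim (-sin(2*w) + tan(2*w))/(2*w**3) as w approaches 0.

Substitution gives 0/0; apply L'Hôpital's rule 3 times.
After differentiating numerator and denominator 3 times the quotient is (8*cos(2*w) + 48*tan(2*w)^4 + 64*tan(2*w)^2 + 16)/(12); at w = 0 this is 2.

2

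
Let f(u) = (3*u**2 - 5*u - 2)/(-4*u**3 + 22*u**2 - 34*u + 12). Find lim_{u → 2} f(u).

7/6

Since u = 2 makes numerator and denominator zero, (u - 2) divides both.
Cancelling it gives (3*u + 1)/(-4*u^2 + 14*u - 6); now plug in u = 2 to get 7/6.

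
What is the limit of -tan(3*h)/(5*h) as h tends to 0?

-3/5

Substitution gives 0/0.
Since tan(u)/u → 1 as u → 0, tan(3h)/(3h) → 1 and the limit is 3/(-5) = -3/5.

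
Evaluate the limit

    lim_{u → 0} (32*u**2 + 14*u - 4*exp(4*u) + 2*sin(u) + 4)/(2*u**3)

Substitution gives 0/0; apply L'Hôpital's rule 3 times.
After differentiating numerator and denominator 3 times the quotient is (-256*e^(4*u) - 2*cos(u))/(12); at u = 0 this is -43/2.

-43/2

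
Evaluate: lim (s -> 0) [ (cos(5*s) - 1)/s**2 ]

Direct substitution gives 0/0.
Apply L'Hôpital: lim (-5*sin(5*s))/(2*s), still 0/0.
After 2 applications of L'Hôpital's rule the quotient is (-25*cos(5*s))/(2); substituting s = 0 gives -25/2.

-25/2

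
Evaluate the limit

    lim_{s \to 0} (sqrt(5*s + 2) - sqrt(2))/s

5*√(2)/4

A 0/0 form; rationalise with √(2 + 5s) + √2. This collapses the numerator to 5s, leaving 5/(√(2 + 5s) + √2) → 5/(2√2) = 5*√(2)/4.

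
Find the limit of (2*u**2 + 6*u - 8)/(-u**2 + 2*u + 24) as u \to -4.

-1

Direct substitution gives 0/0, so factor. Both numerator and denominator have (u + 4) as a factor.
After cancelling, the expression reduces to (2*u - 2)/(6 - u).
Substituting u = -4 gives -1.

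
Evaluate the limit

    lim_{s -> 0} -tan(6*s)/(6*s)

Substitution gives 0/0.
Since tan(u)/u → 1 as u → 0, tan(6s)/(6s) → 1 and the limit is 6/(-6) = -1.

-1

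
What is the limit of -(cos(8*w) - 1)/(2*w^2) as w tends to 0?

Direct substitution gives 0/0.
Apply L'Hôpital: lim (-8*sin(8*w))/(-4*w), still 0/0.
After 2 applications of L'Hôpital's rule the quotient is (-64*cos(8*w))/(-4); substituting w = 0 gives 16.

16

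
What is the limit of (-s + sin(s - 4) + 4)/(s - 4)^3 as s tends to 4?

Direct substitution gives 0/0.
Apply L'Hôpital: lim (cos(s - 4) - 1)/(3*(s - 4)^2), still 0/0.
Apply L'Hôpital: lim (-sin(s - 4))/(6*s - 24), still 0/0.
After 3 applications of L'Hôpital's rule the quotient is (-cos(s - 4))/(6); substituting s = 4 gives -1/6.

-1/6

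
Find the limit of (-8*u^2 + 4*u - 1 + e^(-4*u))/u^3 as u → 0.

-32/3

Direct substitution gives 0/0.
Apply L'Hôpital: lim (-16*u + 4 - 4*e^(-4*u))/(3*u^2), still 0/0.
Apply L'Hôpital: lim (-16 + 16*e^(-4*u))/(6*u), still 0/0.
After 3 applications of L'Hôpital's rule the quotient is (-64*e^(-4*u))/(6); substituting u = 0 gives -32/3.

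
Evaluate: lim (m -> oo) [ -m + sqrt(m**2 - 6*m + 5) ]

An ∞ − ∞ form. Rationalising with the conjugate, the difference becomes (-6m + 5) / (√(m^2 - 6*m + 5) + m).
For large m the denominator behaves like 2·m, so the quotient tends to -6/2 = -3.

-3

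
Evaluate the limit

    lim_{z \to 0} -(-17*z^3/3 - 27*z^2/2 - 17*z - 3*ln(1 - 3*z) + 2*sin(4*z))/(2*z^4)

-243/8

Substitution gives 0/0 (the numerator vanishes to order 4).
Expand each term to order z^4: the coefficient of z^4 in 2·sin(4z) is 0 and in -3·ln(1 - 3z) is 243/4.
Lower-order terms cancel with the polynomial part, so the numerator is (243/4)·z^4 + o(z^4), and the limit is (243/4)/(-2) = -243/8.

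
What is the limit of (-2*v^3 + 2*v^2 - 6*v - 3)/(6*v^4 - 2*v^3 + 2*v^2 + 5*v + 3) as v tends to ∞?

0

The denominator has degree 4 and the numerator degree 3. Dividing numerator and denominator by v^4 sends every term to 0 except the leading denominator term, so the limit is 0.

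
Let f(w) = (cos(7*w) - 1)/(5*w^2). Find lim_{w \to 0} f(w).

Direct substitution gives 0/0.
Apply L'Hôpital: lim (-7*sin(7*w))/(10*w), still 0/0.
After 2 applications of L'Hôpital's rule the quotient is (-49*cos(7*w))/(10); substituting w = 0 gives -49/10.

-49/10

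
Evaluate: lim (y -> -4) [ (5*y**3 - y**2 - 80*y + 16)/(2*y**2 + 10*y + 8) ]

Direct substitution gives 0/0, so factor. Both numerator and denominator have (y + 4) as a factor.
After cancelling, the expression reduces to (5*y^2 - 21*y + 4)/(2*y + 2).
Substituting y = -4 gives -28.

-28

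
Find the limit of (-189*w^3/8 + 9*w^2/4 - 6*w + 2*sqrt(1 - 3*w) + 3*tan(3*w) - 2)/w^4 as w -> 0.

Substitution gives 0/0 (the numerator vanishes to order 4).
Expand each term to order w^4: the coefficient of w^4 in 2·√(1 - 3w) is -405/64 and in 3·tan(3w) is 0.
Lower-order terms cancel with the polynomial part, so the numerator is (-405/64)·w^4 + o(w^4), and the limit is (-405/64)/(1) = -405/64.

-405/64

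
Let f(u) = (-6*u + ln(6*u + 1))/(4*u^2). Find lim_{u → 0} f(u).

-9/2

Direct substitution gives 0/0.
Apply L'Hôpital: lim (-6 + 6/(6*u + 1))/(8*u), still 0/0.
After 2 applications of L'Hôpital's rule the quotient is (-36/(6*u + 1)^2)/(8); substituting u = 0 gives -9/2.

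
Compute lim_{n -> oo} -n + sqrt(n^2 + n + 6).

1/2

This has the form ∞ − ∞. Multiply and divide by the conjugate √(n^2 + n + 6) + n.
That gives (n + 6) / (√(n^2 + n + 6) + n).
Divide numerator and denominator by n: the limit is 1/(2·1) = 1/2.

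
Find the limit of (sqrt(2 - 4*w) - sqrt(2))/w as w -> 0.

A 0/0 form; rationalise with √(2 - 4w) + √2. This collapses the numerator to -4w, leaving -4/(√(2 - 4w) + √2) → -4/(2√2) = -√(2).

-√(2)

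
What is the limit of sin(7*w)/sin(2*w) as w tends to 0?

7/2

Substitution gives 0/0.
Divide numerator and denominator by w: sin(7w)/w → 7 and sin(2w)/w → 2, so the limit is 1·7/2 = 7/2.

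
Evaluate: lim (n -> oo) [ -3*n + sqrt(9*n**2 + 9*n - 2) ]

3/2

An ∞ − ∞ form. Rationalising with the conjugate, the difference becomes (9n - 2) / (√(9*n^2 + 9*n - 2) + 3n).
For large n the denominator behaves like 2·3n, so the quotient tends to 9/6 = 3/2.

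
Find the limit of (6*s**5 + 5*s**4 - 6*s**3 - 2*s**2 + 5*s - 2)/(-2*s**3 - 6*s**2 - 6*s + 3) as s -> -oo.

The numerator has higher degree (5 > 3); the quotient behaves like (6/(-2))·s^2 for large |s|.
As s → −∞ this diverges to -∞.

-∞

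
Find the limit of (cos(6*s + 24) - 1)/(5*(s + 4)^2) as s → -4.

-18/5

Direct substitution gives 0/0.
Apply L'Hôpital: lim (-6*sin(6*s + 24))/(10*s + 40), still 0/0.
After 2 applications of L'Hôpital's rule the quotient is (-36*cos(6*s + 24))/(10); substituting s = -4 gives -18/5.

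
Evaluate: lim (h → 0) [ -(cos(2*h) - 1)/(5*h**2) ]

2/5

Direct substitution gives 0/0.
Apply L'Hôpital: lim (-2*sin(2*h))/(-10*h), still 0/0.
After 2 applications of L'Hôpital's rule the quotient is (-4*cos(2*h))/(-10); substituting h = 0 gives 2/5.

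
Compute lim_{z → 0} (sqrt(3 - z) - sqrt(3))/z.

-√(3)/6

Substitution gives 0/0. Multiply numerator and denominator by the conjugate √(3 - z) + √3.
The numerator becomes (3 - z) − 3 = -z, so the expression simplifies to -1/(√(3 - z) + √3).
Letting z → 0 gives -1/(2√3) = -√(3)/6.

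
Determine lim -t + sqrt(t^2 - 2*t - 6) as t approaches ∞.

This has the form ∞ − ∞. Multiply and divide by the conjugate √(t^2 - 2*t - 6) + t.
That gives (-2t - 6) / (√(t^2 - 2*t - 6) + t).
Divide numerator and denominator by t: the limit is -2/(2·1) = -1.

-1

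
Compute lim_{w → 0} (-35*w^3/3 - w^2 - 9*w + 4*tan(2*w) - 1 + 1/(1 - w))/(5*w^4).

Substitution gives 0/0 (the numerator vanishes to order 4).
Expand each term to order w^4: the coefficient of w^4 in 4·tan(2w) is 0 and in 1/(1 - w) is 1.
Lower-order terms cancel with the polynomial part, so the numerator is (1)·w^4 + o(w^4), and the limit is (1)/(5) = 1/5.

1/5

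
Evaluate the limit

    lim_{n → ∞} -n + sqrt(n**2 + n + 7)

This has the form ∞ − ∞. Multiply and divide by the conjugate √(n^2 + n + 7) + n.
That gives (n + 7) / (√(n^2 + n + 7) + n).
Divide numerator and denominator by n: the limit is 1/(2·1) = 1/2.

1/2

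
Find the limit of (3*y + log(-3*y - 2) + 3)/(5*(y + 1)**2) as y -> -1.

Direct substitution gives 0/0.
Apply L'Hôpital: lim (3 - 3/(-3*y - 2))/(10*y + 10), still 0/0.
After 2 applications of L'Hôpital's rule the quotient is (-9/(-3*y - 2)^2)/(10); substituting y = -1 gives -9/10.

-9/10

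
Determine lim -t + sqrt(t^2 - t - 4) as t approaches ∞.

An ∞ − ∞ form. Rationalising with the conjugate, the difference becomes (-t - 4) / (√(t^2 - t - 4) + t).
For large t the denominator behaves like 2·t, so the quotient tends to -1/2 = -1/2.

-1/2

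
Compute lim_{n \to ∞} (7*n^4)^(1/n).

1

Base → ∞ and exponent → 0: an ∞^0 form.
Take logs: (1/n)·ln(7·n^4) = (ln 7 + 4·ln n)/n → 0.
So the limit is e^0 = 1.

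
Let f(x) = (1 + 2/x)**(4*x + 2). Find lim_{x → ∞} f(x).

Write it as [(1 + 2/x)^x]^(4) · (1 + 2/x)^(2). The bracketed term tends to e^(2) and the second factor to 1, so the limit is e^(8).

e^(8)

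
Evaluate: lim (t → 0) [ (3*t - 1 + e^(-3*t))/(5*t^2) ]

9/10

Direct substitution gives 0/0.
Apply L'Hôpital: lim (3 - 3*e^(-3*t))/(10*t), still 0/0.
After 2 applications of L'Hôpital's rule the quotient is (9*e^(-3*t))/(10); substituting t = 0 gives 9/10.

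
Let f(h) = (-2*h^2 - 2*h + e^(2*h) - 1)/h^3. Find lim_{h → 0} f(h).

4/3

Direct substitution gives 0/0.
Apply L'Hôpital: lim (-4*h + 2*e^(2*h) - 2)/(3*h^2), still 0/0.
Apply L'Hôpital: lim (4*e^(2*h) - 4)/(6*h), still 0/0.
After 3 applications of L'Hôpital's rule the quotient is (8*e^(2*h))/(6); substituting h = 0 gives 4/3.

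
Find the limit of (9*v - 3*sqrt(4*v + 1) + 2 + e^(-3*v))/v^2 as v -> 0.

21/2

Substitution gives 0/0 (the numerator vanishes to order 2).
Expand each term to order v^2: the coefficient of v^2 in e^(-3v) is 9/2 and in -3·√(1 + 4v) is 6.
Lower-order terms cancel with the polynomial part, so the numerator is (21/2)·v^2 + o(v^2), and the limit is (21/2)/(1) = 21/2.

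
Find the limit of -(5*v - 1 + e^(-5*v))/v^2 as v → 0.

Direct substitution gives 0/0.
Apply L'Hôpital: lim (5 - 5*e^(-5*v))/(-2*v), still 0/0.
After 2 applications of L'Hôpital's rule the quotient is (25*e^(-5*v))/(-2); substituting v = 0 gives -25/2.

-25/2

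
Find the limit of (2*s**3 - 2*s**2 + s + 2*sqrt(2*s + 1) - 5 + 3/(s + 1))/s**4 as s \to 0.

7/4

Substitution gives 0/0 (the numerator vanishes to order 4).
Expand each term to order s^4: the coefficient of s^4 in 3·1/(1 + s) is 3 and in 2·√(1 + 2s) is -5/4.
Lower-order terms cancel with the polynomial part, so the numerator is (7/4)·s^4 + o(s^4), and the limit is (7/4)/(1) = 7/4.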